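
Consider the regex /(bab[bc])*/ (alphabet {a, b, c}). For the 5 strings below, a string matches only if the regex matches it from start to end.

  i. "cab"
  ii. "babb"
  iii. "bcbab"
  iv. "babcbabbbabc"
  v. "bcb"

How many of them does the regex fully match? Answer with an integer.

2

i → no match
ii → match
iii → no match
iv → match
v → no match
Total matched: 2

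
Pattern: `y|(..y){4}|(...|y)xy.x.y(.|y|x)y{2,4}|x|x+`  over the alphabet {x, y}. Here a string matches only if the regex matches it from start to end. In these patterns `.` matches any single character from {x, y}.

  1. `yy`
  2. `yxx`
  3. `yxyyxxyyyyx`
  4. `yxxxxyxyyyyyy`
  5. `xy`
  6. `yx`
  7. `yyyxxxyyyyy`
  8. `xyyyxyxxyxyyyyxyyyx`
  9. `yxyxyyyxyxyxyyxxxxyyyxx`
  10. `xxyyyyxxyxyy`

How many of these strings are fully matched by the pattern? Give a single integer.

1

1 → no match
2 → no match
3 → no match
4 → no match
5 → no match
6 → no match
7 → no match
8 → no match
9 → no match
10 → match
Total matched: 1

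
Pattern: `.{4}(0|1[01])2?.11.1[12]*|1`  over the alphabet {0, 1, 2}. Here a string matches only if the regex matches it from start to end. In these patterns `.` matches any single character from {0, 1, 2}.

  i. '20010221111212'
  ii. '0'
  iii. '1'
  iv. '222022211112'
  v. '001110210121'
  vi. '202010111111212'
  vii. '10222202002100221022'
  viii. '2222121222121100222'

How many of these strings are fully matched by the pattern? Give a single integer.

3

i → match
ii. '0' → no match
iii. '1' → match
iv. '222022211112' → no match
v. '001110210121' → no match
vi → match
vii → no match
viii → no match
Total matched: 3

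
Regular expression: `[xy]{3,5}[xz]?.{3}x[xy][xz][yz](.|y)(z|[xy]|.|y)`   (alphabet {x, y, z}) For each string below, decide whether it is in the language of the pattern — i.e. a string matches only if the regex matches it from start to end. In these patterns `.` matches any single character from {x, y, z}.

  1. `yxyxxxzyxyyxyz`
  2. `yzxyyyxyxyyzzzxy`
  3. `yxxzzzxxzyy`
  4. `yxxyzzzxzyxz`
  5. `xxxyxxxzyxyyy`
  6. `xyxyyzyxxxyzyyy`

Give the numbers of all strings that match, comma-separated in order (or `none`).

6

1 → no match
2 → no match
3 → no match
4 → no match
5 → no match
6 → match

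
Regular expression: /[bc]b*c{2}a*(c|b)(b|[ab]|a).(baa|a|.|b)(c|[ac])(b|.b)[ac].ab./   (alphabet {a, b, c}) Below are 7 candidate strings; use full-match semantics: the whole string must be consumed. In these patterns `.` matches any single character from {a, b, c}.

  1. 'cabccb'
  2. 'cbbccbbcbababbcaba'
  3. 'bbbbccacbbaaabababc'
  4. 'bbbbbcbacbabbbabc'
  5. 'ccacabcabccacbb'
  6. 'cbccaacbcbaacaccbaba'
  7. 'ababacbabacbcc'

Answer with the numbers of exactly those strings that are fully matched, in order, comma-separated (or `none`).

3

1 → no match
2 → no match
3 → match
4 → no match
5 → no match
6 → no match
7 → no match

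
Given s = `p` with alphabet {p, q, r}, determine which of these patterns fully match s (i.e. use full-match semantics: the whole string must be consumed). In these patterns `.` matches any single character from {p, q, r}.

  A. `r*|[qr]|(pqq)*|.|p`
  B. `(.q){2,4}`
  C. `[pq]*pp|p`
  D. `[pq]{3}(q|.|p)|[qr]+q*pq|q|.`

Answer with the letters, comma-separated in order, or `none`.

A → match
B → no match — must end with `q`
C → match
D → match

A, C, D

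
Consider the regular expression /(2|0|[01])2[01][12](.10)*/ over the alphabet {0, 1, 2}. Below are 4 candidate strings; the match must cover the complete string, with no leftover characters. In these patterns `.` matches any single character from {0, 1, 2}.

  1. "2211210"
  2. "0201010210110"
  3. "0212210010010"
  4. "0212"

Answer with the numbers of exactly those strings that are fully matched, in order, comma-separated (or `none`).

1 → match
2 → match
3 → match
4 → match

1, 2, 3, 4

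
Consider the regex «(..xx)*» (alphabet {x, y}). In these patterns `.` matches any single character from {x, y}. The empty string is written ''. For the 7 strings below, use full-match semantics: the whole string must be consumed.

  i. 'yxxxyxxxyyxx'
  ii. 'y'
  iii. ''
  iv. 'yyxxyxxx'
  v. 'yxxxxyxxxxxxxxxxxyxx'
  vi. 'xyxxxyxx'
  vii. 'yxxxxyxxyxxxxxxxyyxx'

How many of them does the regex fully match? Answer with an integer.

i → match
ii → no match
iii → match
iv → match
v → match
vi → match
vii → match
Total matched: 6

6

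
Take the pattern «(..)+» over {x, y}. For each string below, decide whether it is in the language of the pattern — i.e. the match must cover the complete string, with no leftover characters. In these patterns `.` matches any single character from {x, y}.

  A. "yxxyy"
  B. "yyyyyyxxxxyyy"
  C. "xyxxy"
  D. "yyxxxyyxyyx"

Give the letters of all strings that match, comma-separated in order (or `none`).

none

A → no match
B → no match
C → no match
D → no match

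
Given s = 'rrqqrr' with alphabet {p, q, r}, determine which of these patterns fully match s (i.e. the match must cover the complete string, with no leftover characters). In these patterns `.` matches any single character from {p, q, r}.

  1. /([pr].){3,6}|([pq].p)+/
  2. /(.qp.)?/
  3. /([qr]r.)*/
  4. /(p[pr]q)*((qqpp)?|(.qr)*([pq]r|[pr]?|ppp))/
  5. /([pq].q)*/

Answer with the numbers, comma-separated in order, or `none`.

3

1 → no match
2 → no match
3 → match
4 → no match
5 → no match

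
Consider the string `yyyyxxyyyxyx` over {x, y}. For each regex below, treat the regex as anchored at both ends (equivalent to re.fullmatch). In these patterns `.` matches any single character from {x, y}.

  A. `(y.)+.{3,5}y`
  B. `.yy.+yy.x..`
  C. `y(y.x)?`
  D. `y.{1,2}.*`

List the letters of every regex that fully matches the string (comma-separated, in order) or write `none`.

A → no match — must end with `y`
B → match
C → no match
D → match

B, D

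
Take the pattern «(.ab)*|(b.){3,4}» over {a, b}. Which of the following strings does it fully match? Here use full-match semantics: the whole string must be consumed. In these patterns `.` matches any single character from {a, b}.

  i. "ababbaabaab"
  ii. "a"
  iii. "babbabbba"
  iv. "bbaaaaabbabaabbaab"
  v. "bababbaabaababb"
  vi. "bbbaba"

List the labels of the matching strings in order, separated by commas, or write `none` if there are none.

vi

i → no match
ii → no match
iii → no match
iv → no match
v → no match
vi → match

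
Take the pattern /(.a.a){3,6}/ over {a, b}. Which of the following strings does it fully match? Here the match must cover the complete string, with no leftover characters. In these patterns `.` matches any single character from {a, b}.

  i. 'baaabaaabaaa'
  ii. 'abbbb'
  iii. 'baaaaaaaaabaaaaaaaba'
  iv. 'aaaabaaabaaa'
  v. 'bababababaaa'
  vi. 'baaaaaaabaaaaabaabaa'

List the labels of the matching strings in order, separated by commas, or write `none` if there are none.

i, iii, iv, v

i → match
ii → no match — must end with 'a'
iii → match
iv → match
v → match
vi → no match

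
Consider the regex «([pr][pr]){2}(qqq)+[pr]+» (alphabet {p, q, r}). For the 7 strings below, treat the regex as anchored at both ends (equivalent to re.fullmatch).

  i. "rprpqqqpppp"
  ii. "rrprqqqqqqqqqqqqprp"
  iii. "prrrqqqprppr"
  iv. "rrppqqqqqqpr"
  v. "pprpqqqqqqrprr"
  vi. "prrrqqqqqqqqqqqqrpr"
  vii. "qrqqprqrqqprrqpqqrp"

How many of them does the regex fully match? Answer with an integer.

6

i. "rprpqqqpppp" → match
ii → match
iii. "prrrqqqprppr" → match
iv. "rrppqqqqqqpr" → match
v → match
vi → match
vii → no match
Total matched: 6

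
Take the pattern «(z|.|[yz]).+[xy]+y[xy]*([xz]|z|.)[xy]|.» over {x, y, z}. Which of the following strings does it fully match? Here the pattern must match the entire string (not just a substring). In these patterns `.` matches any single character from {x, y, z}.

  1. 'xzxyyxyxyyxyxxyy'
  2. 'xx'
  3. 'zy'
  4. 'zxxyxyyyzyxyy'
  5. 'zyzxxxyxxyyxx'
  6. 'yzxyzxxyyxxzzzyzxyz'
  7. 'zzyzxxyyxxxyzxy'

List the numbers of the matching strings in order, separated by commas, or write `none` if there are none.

1, 5

1 → match
2 → no match
3 → no match
4 → no match
5 → match
6 → no match
7 → no match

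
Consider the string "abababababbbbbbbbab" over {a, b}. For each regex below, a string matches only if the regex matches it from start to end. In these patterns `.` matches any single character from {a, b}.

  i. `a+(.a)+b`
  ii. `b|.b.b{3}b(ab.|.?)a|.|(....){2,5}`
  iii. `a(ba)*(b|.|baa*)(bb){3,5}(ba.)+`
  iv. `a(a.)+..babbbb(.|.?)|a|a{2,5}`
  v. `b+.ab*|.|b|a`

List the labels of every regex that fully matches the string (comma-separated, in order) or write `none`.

iii

i → no match
ii → no match
iii → match
iv → no match
v → no match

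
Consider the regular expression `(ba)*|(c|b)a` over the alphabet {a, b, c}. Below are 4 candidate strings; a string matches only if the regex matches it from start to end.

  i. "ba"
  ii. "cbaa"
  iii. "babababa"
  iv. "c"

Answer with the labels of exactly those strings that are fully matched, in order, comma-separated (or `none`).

i. "ba" → match
ii. "cbaa" → no match
iii. "babababa" → match
iv. "c" → no match

i, iii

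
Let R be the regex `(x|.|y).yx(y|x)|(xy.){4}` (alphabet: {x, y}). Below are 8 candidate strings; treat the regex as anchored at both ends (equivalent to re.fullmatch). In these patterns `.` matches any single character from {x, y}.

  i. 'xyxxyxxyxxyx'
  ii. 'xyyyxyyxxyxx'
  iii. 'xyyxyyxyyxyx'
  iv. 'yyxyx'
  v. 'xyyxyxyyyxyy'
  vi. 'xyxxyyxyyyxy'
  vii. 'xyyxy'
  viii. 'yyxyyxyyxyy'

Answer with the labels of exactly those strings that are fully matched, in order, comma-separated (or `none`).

i, iii, vii

i → match
ii → no match
iii → match
iv → no match
v → no match
vi → no match
vii → match
viii → no match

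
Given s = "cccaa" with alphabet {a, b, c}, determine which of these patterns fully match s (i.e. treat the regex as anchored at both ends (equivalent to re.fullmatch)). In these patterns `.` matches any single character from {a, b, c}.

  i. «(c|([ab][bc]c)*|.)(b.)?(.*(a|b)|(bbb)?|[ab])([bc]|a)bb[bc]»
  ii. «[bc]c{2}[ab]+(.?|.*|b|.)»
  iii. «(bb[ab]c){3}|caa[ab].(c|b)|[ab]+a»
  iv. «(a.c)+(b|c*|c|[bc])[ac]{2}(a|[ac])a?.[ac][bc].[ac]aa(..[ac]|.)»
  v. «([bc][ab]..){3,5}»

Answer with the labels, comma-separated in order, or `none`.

ii

i → no match
ii → match
iii → no match
iv → no match — must start with "a"
v → no match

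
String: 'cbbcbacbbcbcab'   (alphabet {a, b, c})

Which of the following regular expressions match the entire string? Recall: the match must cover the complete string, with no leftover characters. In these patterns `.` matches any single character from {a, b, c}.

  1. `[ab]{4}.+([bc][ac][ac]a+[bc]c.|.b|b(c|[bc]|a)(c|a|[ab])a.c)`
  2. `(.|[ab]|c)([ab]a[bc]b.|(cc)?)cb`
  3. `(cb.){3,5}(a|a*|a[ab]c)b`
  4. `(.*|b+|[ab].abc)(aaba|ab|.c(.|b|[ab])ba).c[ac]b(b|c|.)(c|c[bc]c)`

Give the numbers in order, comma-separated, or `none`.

1 → no match
2 → no match — must end with 'cb'
3 → match
4 → no match — must end with 'c'

3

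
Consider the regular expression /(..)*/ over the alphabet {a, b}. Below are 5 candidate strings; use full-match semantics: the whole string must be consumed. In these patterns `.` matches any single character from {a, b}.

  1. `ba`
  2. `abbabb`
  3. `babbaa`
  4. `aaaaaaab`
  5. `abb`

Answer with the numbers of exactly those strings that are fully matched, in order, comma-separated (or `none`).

1 → match
2 → match
3 → match
4 → match
5 → no match

1, 2, 3, 4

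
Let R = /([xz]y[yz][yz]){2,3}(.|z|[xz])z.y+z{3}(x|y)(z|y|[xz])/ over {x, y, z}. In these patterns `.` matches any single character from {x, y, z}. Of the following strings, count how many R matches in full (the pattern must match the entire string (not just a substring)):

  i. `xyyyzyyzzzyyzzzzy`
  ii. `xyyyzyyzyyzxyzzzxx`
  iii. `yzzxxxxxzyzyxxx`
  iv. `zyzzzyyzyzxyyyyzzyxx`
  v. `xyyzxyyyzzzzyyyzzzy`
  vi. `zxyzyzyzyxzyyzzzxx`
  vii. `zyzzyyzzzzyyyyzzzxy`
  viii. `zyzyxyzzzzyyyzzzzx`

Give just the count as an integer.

0

i → no match
ii → no match
iii → no match
iv → no match
v → no match
vi → no match
vii → no match
viii → no match
Total matched: 0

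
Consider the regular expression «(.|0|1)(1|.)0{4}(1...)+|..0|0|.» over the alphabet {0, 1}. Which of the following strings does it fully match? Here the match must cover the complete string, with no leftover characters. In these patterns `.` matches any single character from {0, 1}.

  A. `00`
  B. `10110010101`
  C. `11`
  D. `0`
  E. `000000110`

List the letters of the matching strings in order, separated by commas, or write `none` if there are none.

A. `00` → no match
B. `10110010101` → no match
C. `11` → no match
D. `0` → match
E. `000000110` → no match

D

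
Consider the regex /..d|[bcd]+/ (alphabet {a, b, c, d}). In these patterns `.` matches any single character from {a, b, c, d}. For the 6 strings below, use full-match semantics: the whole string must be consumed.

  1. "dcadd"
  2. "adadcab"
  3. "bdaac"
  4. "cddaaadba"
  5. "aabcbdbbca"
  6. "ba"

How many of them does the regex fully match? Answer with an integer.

1. "dcadd" → no match
2. "adadcab" → no match
3. "bdaac" → no match
4. "cddaaadba" → no match
5. "aabcbdbbca" → no match
6. "ba" → no match
Total matched: 0

0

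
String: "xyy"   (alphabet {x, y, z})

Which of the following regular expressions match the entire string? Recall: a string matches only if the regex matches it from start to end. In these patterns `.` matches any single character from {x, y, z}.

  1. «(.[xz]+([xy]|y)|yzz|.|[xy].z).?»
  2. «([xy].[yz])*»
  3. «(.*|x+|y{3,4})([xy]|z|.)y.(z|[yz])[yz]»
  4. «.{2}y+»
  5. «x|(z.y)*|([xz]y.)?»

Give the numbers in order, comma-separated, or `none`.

1 → no match
2 → match
3 → no match
4 → match
5 → match

2, 4, 5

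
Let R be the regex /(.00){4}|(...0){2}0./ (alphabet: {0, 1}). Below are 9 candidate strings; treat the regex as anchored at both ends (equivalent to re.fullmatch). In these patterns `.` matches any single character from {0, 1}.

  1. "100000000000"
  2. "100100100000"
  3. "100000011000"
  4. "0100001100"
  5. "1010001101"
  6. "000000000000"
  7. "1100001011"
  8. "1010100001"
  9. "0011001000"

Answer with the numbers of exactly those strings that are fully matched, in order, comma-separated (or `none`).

1. "100000000000" → match
2. "100100100000" → match
3. "100000011000" → no match
4. "0100001100" → no match
5. "1010001101" → no match
6. "000000000000" → match
7. "1100001011" → no match
8. "1010100001" → match
9. "0011001000" → no match

1, 2, 6, 8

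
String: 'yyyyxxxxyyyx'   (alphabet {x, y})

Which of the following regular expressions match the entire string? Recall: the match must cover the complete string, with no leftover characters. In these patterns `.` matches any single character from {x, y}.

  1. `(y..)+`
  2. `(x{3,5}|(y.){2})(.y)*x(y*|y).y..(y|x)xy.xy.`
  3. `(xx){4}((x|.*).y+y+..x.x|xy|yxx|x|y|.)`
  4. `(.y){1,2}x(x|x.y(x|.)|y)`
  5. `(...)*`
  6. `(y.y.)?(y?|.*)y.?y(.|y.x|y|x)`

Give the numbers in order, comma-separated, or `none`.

1 → no match
2 → no match
3 → no match — must start with 'xx'
4 → no match
5 → match
6 → match

5, 6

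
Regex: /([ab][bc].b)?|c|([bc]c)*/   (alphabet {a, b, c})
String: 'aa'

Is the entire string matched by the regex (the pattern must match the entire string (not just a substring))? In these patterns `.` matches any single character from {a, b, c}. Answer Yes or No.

No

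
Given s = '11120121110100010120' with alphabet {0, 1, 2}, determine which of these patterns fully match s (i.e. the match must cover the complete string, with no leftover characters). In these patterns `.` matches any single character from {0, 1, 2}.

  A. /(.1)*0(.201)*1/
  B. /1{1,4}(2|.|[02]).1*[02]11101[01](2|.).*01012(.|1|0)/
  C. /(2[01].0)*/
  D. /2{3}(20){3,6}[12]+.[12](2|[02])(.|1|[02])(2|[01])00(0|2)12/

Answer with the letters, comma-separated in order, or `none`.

B

A → no match — must end with '1'
B → match
C → no match
D → no match — must start with '2'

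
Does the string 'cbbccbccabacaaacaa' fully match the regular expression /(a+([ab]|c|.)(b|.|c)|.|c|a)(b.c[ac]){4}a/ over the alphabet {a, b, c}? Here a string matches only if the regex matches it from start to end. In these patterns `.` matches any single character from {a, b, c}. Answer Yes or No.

No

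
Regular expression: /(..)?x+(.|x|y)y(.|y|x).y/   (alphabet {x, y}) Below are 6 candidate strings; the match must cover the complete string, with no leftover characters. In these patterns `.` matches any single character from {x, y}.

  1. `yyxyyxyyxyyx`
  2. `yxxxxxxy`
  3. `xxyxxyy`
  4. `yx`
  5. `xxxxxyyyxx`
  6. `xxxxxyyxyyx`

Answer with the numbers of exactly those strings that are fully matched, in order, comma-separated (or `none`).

none

1. `yyxyyxyyxyyx` → no match — must end with `y`
2. `yxxxxxxy` → no match
3. `xxyxxyy` → no match
4. `yx` → no match — must end with `y`
5. `xxxxxyyyxx` → no match — must end with `y`
6. `xxxxxyyxyyx` → no match — must end with `y`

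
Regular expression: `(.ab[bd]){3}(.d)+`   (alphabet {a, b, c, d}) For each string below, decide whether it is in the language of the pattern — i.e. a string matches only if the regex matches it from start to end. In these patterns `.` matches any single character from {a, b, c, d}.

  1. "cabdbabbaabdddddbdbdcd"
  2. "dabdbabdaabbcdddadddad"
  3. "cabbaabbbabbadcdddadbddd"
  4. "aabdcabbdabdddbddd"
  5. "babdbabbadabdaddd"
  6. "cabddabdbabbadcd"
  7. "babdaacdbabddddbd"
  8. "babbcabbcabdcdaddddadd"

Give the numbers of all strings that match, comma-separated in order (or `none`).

1, 2, 3, 4, 6

1 → match
2 → match
3 → match
4 → match
5 → no match
6 → match
7 → no match
8 → no match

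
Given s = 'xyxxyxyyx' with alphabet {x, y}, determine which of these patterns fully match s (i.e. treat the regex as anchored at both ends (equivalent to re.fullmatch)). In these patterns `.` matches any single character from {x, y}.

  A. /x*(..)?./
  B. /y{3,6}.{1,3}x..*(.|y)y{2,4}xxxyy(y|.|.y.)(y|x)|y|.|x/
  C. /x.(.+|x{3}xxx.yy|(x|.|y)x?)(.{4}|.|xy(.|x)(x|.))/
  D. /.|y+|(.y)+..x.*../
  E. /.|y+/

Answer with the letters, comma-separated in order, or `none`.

A → no match
B → no match
C → match
D → no match
E → no match

C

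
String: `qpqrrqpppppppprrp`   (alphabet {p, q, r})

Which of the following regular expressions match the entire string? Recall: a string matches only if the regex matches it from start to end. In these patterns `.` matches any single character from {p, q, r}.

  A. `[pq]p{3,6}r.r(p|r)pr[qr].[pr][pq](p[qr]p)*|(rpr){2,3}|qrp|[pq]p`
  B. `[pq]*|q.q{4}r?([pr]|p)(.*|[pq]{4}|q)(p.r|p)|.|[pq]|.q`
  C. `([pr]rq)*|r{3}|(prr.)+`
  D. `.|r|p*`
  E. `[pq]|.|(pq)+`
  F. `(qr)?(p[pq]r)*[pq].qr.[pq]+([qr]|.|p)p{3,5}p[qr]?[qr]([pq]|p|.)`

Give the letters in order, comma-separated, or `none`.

F

A → no match
B → no match
C → no match
D → no match
E → no match
F → match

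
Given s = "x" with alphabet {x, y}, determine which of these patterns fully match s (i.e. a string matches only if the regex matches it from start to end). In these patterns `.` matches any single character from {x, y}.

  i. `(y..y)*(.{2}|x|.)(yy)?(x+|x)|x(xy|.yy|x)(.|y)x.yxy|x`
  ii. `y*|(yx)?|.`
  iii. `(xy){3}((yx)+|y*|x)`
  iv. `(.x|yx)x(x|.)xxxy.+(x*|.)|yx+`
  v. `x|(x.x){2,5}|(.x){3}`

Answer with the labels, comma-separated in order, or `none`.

i → match
ii → match
iii → no match — must start with "xy"
iv → no match
v → match

i, ii, v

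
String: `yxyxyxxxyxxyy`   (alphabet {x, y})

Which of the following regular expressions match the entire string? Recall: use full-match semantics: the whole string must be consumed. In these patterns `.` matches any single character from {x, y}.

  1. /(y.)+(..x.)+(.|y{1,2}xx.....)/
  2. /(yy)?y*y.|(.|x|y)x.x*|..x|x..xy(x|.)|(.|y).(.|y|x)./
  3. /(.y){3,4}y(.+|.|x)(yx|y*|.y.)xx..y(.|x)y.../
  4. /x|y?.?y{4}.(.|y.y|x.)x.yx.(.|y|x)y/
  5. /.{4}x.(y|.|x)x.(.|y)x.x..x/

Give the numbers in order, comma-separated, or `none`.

1

1 → match
2 → no match
3 → no match
4 → no match
5 → no match — must end with `x`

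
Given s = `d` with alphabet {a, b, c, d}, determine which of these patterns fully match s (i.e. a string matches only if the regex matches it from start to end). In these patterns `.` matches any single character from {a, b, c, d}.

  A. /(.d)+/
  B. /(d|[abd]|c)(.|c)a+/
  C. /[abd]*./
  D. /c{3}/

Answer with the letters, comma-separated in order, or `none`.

A → no match
B → no match — must end with `a`
C → match
D → no match — must start with `c`

C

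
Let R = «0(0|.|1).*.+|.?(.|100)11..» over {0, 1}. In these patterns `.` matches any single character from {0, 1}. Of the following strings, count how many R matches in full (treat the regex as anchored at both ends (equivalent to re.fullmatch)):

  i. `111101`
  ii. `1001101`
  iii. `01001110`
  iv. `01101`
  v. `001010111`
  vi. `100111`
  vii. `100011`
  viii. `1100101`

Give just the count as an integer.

i. `111101` → match
ii. `1001101` → match
iii. `01001110` → match
iv. `01101` → match
v. `001010111` → match
vi. `100111` → no match
vii. `100011` → no match
viii. `1100101` → no match
Total matched: 5

5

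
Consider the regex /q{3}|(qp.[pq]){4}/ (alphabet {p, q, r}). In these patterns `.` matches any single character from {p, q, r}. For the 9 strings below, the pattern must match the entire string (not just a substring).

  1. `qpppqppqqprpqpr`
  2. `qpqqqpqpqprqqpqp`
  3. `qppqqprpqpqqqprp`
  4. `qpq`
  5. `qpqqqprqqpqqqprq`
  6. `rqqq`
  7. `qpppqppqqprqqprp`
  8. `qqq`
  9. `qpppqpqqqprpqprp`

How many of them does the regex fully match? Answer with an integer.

6

1 → no match
2 → match
3 → match
4 → no match
5 → match
6 → no match
7 → match
8 → match
9 → match
Total matched: 6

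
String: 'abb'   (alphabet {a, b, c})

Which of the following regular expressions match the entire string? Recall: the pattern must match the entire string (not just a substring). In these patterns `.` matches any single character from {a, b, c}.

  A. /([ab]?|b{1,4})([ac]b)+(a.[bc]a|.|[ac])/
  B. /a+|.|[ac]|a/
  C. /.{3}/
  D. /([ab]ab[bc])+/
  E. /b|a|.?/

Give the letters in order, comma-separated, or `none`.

A, C

A → match
B → no match
C → match
D → no match
E → no match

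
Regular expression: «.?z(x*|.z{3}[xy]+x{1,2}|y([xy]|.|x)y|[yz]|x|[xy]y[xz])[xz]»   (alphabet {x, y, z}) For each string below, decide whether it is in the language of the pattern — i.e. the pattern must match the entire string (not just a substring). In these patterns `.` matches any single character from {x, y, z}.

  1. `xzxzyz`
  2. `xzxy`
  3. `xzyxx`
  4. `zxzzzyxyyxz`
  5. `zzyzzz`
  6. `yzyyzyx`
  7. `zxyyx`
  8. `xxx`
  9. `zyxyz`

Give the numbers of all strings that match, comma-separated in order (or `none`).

4, 9

1 → no match
2 → no match
3 → no match
4 → match
5 → no match
6 → no match
7 → no match
8 → no match
9 → match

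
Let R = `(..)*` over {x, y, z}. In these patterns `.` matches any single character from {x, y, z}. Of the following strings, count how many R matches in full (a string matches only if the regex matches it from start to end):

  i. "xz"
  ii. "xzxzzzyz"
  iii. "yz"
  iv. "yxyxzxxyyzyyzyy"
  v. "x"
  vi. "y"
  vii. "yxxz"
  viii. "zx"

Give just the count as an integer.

i → match
ii → match
iii → match
iv → no match
v → no match
vi → no match
vii → match
viii → match
Total matched: 5

5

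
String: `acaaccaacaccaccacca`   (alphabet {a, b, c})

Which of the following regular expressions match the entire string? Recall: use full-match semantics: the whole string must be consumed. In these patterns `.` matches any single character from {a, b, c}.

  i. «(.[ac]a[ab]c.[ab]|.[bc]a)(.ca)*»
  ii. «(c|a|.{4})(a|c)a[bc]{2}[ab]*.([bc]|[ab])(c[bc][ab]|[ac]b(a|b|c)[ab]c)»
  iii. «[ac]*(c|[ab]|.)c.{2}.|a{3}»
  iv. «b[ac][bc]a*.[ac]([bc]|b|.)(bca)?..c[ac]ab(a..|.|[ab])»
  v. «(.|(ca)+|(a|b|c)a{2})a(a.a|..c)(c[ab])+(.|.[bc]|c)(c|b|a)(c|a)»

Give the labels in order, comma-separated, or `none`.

i → match
ii → no match
iii → no match
iv → no match — must start with `b`
v → no match

i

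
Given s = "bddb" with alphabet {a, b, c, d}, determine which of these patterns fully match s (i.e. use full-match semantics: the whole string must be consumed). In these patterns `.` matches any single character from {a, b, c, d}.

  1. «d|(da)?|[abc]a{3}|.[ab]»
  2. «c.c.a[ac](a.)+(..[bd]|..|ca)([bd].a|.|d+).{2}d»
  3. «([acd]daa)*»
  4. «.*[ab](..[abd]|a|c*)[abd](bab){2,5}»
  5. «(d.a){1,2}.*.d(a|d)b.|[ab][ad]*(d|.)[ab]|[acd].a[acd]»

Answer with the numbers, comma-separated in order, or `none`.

1 → no match
2 → no match — must start with "c"
3 → no match
4 → no match — must end with "bab"
5 → match

5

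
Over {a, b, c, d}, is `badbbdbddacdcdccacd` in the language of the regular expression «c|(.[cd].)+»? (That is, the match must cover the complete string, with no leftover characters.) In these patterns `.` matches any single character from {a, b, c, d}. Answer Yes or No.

No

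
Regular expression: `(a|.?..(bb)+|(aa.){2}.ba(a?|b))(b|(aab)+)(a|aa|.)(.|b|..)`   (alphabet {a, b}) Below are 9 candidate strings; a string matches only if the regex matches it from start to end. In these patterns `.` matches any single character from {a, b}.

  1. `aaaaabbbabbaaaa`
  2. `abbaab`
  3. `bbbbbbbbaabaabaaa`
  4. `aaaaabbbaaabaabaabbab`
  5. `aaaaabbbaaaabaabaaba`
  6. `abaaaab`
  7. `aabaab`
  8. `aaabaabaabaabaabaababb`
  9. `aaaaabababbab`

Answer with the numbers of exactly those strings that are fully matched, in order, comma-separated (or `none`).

1 → match
2 → no match
3 → match
4 → match
5 → match
6 → no match
7 → no match
8 → match
9 → match

1, 3, 4, 5, 8, 9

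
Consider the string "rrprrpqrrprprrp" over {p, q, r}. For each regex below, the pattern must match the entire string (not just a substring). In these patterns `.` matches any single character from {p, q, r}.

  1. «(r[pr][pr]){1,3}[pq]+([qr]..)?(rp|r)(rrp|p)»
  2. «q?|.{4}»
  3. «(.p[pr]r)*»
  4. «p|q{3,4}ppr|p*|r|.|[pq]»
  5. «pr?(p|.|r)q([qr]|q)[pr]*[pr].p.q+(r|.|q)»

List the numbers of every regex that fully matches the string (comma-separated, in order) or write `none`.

1 → match
2 → no match
3 → no match
4 → no match
5 → no match — must start with "p"

1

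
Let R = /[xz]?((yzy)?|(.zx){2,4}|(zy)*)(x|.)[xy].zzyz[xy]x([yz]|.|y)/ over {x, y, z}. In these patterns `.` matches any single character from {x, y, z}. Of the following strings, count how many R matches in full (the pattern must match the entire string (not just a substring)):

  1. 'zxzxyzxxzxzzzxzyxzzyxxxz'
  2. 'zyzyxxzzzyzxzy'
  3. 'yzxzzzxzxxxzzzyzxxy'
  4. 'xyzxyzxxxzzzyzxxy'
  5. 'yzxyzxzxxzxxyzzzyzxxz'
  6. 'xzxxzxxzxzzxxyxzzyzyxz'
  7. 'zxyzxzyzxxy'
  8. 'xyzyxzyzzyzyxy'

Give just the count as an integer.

1 → no match
2 → no match
3 → no match
4 → match
5 → no match
6 → match
7 → no match
8 → no match
Total matched: 2

2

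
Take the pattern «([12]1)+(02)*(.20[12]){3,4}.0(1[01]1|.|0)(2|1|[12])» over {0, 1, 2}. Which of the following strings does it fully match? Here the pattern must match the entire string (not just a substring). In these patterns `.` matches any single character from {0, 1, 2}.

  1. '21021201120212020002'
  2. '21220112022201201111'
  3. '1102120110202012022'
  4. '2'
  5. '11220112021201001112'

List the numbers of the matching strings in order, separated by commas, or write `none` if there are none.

1 → match
2 → match
3 → no match
4 → no match
5 → match

1, 2, 5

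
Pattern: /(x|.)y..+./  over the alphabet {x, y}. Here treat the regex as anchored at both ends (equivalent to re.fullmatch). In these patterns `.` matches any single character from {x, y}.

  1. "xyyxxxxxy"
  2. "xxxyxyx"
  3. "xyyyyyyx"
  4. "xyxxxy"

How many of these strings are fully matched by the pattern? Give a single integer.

3

1 → match
2 → no match
3 → match
4 → match
Total matched: 3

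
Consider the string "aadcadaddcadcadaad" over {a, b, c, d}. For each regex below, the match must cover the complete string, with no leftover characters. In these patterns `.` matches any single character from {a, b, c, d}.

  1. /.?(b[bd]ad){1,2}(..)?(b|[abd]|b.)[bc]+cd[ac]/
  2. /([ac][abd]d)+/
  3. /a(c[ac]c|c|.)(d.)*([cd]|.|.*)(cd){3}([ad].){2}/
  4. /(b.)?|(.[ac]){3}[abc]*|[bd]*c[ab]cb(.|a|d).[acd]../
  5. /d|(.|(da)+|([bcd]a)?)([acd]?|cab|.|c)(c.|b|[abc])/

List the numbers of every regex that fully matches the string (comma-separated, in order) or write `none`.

2

1 → no match
2 → match
3 → no match
4 → no match
5 → no match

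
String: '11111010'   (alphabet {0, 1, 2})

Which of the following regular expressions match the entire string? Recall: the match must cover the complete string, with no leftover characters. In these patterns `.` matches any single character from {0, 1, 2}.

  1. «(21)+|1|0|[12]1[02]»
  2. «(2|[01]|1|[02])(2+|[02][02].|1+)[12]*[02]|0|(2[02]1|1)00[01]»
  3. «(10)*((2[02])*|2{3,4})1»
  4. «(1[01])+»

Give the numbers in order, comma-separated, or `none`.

4

1 → no match
2 → no match
3 → no match — must end with '1'
4 → match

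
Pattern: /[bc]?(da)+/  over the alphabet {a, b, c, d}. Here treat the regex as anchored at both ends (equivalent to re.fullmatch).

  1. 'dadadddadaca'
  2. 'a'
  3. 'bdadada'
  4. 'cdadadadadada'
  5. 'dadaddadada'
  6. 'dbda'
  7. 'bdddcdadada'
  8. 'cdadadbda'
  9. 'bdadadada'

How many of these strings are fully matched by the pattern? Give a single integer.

1 → no match — must end with 'da'
2 → no match — must end with 'da'
3 → match
4 → match
5 → no match
6 → no match
7 → no match
8 → no match
9 → match
Total matched: 3

3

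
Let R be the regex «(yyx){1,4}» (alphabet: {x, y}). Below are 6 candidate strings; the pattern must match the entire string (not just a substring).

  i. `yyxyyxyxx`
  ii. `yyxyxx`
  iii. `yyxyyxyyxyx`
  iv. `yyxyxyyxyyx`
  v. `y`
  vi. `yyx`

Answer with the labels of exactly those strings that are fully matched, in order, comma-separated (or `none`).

vi

i. `yyxyyxyxx` → no match — must end with `yyx`
ii. `yyxyxx` → no match — must end with `yyx`
iii. `yyxyyxyyxyx` → no match — must end with `yyx`
iv. `yyxyxyyxyyx` → no match
v. `y` → no match — must start with `yyx`
vi. `yyx` → match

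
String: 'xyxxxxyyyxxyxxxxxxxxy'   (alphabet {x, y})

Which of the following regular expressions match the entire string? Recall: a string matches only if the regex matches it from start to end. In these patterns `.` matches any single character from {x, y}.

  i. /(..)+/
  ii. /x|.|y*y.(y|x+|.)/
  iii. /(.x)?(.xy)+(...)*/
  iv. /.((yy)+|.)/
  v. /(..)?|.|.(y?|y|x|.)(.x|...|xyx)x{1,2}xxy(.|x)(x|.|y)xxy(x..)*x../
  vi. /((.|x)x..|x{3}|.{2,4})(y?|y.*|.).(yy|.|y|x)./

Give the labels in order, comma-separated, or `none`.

i → no match
ii → no match
iii → no match
iv → no match
v → match
vi → no match

v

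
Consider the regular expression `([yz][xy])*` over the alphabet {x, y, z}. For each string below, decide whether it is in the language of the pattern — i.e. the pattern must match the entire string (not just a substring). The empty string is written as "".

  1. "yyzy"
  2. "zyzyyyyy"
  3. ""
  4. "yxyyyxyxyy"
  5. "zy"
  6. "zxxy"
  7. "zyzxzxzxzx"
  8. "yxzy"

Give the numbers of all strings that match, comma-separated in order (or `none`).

1, 2, 3, 4, 5, 7, 8

1. "yyzy" → match
2. "zyzyyyyy" → match
3. "" → match
4. "yxyyyxyxyy" → match
5. "zy" → match
6. "zxxy" → no match
7. "zyzxzxzxzx" → match
8. "yxzy" → match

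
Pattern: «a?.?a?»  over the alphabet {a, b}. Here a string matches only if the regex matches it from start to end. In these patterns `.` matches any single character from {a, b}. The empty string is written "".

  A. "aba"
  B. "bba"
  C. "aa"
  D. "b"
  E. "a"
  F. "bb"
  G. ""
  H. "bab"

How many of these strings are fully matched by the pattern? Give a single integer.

5

A. "aba" → match
B. "bba" → no match
C. "aa" → match
D. "b" → match
E. "a" → match
F. "bb" → no match
G. "" → match
H. "bab" → no match
Total matched: 5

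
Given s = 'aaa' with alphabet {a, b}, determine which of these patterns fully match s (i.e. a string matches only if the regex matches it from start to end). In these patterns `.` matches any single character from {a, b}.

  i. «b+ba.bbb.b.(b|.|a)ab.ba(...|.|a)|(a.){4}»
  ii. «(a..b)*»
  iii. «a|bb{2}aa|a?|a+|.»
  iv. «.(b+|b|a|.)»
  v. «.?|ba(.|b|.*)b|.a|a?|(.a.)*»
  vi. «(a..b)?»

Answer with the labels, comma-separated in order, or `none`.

iii, v

i → no match
ii → no match
iii → match
iv → no match
v → match
vi → no match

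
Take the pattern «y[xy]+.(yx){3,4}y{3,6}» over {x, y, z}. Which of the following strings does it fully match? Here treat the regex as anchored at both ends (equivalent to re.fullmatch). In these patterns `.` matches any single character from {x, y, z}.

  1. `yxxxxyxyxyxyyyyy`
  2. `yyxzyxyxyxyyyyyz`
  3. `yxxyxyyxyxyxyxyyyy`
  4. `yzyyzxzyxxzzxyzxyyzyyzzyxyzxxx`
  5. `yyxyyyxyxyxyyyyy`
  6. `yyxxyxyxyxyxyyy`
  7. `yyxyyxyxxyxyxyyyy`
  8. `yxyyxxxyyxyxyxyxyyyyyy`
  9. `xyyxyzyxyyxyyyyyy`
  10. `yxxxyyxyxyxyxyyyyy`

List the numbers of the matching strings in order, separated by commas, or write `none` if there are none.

1 → match
2 → no match — must end with `y`
3 → match
4 → no match — must end with `y`
5 → match
6 → match
7 → no match
8 → match
9 → no match — must start with `y`
10 → match

1, 3, 5, 6, 8, 10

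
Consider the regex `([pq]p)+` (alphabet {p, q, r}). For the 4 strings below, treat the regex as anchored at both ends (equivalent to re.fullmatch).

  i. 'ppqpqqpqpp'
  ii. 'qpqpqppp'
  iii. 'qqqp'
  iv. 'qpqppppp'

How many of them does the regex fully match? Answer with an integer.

2

i → no match
ii → match
iii → no match
iv → match
Total matched: 2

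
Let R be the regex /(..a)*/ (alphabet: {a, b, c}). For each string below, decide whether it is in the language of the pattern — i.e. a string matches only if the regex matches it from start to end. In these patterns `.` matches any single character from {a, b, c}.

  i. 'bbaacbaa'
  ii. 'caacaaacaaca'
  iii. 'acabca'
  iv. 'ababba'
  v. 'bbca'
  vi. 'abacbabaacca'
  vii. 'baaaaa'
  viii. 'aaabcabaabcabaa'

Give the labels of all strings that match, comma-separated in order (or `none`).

ii, iii, iv, vi, vii, viii

i → no match
ii → match
iii → match
iv → match
v → no match
vi → match
vii → match
viii → match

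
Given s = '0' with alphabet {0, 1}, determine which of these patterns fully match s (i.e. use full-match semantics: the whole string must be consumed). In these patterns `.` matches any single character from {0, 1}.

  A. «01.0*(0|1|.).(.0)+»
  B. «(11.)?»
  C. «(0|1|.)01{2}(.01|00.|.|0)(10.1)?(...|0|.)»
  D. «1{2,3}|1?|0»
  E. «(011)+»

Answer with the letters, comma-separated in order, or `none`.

A → no match — must start with '01'
B → no match
C → no match
D → match
E → no match — must start with '011'

D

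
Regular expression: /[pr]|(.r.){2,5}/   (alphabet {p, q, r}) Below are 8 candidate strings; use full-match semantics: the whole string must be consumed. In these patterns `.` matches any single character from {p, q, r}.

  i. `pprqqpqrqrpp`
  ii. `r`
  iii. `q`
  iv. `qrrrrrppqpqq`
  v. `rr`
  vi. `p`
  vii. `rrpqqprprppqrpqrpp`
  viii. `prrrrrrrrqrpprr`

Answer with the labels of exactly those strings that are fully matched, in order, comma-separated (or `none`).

ii, vi, viii

i. `pprqqpqrqrpp` → no match
ii. `r` → match
iii. `q` → no match
iv. `qrrrrrppqpqq` → no match
v. `rr` → no match
vi. `p` → match
vii → no match
viii → match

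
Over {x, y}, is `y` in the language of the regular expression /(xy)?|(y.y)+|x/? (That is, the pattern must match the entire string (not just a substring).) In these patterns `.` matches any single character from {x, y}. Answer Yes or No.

No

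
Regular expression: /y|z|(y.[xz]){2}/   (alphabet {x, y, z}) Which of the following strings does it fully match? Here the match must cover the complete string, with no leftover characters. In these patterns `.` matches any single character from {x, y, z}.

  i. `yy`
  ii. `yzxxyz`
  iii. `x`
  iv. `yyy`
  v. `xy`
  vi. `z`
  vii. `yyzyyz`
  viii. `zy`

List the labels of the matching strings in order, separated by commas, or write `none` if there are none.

vi, vii

i. `yy` → no match
ii. `yzxxyz` → no match
iii. `x` → no match
iv. `yyy` → no match
v. `xy` → no match
vi. `z` → match
vii. `yyzyyz` → match
viii. `zy` → no match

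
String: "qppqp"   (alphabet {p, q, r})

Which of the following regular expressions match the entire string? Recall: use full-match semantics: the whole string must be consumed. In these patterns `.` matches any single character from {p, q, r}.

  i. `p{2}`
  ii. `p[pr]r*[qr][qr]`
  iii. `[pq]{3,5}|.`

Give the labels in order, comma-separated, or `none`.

i → no match — must start with "p"
ii → no match — must start with "p"
iii → match

iii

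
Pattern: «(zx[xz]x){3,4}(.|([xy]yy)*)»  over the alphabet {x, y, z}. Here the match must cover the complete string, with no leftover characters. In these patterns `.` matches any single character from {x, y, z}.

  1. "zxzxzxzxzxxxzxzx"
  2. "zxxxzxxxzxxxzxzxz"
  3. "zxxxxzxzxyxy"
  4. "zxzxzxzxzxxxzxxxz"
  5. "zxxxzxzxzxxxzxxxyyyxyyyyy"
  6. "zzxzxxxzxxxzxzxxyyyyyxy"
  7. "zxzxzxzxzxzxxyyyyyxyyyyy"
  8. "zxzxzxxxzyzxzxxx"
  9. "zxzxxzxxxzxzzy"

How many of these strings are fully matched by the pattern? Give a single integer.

1 → match
2 → match
3 → no match
4 → match
5 → match
6 → no match — must start with "zx"
7 → match
8 → no match
9 → no match
Total matched: 5

5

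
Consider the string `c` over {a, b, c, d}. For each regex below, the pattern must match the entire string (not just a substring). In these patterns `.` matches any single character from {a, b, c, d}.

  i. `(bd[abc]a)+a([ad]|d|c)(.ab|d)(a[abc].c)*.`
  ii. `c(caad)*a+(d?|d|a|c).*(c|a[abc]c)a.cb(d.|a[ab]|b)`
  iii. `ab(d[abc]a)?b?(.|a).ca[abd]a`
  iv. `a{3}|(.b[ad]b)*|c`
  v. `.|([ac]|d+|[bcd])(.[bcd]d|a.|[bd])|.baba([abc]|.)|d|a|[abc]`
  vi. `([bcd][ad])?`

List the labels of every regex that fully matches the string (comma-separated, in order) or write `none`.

iv, v

i → no match — must start with `bd`
ii → no match
iii → no match — must start with `ab`
iv → match
v → match
vi → no match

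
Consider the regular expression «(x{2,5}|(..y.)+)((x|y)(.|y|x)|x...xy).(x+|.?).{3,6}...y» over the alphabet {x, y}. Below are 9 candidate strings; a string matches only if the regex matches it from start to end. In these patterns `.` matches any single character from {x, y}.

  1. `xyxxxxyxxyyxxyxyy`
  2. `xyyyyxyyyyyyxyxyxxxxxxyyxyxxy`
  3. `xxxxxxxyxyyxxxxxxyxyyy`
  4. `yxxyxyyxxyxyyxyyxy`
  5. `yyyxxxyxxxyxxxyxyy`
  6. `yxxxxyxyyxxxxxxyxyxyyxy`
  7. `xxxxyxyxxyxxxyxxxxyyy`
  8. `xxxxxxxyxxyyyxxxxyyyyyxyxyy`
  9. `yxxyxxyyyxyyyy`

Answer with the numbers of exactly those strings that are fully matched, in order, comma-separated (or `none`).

1 → no match
2 → no match
3 → match
4 → no match
5 → match
6 → no match
7 → no match
8 → no match
9 → no match

3, 5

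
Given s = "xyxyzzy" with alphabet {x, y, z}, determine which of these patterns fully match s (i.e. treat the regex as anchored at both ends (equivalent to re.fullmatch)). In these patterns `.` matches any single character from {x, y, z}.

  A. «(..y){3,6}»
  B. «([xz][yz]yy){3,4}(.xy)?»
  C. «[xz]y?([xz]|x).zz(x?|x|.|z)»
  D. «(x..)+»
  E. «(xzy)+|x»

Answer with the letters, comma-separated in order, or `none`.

A → no match
B → no match
C → match
D → no match
E → no match

C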